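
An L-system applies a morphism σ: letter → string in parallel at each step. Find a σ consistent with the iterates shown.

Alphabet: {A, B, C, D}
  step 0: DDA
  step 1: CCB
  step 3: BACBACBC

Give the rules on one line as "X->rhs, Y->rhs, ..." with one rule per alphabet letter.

A->B, B->AD, C->AC, D->C

  step 0 ⇒ step 1: DDA ⇒ C·C·B
    A ↦ B
    D ↦ C
    B ↦ AD  (constrained at step 1)
    C ↦ AC  (constrained at step 1)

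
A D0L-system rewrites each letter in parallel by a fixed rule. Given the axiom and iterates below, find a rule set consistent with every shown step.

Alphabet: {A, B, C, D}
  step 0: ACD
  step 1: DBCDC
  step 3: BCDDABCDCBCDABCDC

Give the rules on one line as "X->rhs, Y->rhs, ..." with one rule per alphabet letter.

A->D, B->A, C->BCD, D->C

  step 0 ⇒ step 1: ACD ⇒ D·BCD·C
    A ↦ D
    C ↦ BCD
    D ↦ C
    B ↦ A  (constrained at step 1)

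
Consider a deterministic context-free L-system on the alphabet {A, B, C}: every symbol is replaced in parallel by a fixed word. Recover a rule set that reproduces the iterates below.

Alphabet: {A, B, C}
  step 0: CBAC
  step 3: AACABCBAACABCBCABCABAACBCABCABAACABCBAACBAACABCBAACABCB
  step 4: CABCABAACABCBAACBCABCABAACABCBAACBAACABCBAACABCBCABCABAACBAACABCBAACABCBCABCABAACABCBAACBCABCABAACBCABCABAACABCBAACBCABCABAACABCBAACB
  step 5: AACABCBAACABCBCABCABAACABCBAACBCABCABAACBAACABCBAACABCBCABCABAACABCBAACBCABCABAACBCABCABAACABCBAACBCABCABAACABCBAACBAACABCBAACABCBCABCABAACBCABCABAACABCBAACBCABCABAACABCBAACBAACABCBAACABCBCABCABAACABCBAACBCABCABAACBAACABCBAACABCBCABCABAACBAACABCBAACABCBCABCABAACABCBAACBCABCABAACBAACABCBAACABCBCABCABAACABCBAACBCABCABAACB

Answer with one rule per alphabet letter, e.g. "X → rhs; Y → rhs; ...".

A->CAB, B->CB, C->AA

  step 4 ⇒ step 5: CABCABAACABCBAACBCABCABAACABCBAACBAACABCBAACABCBCABCABAACBAACABCBAACABCBCABCABAACABCBAACBCABCABAACBCABCABAACABCBAACBCABCABAACABCBAACB ⇒ AA·CAB·CB·AA·CAB·CB·CAB·CAB·AA·CAB·CB·AA·CB·CAB·CAB·AA·CB·AA·CAB·CB·AA·CAB·CB·CAB·CAB·AA·CAB·CB·AA·CB·CAB·CAB·AA·CB·CAB·CAB·AA·CAB·CB·AA·CB·CAB·CAB·AA·CAB·CB·AA·CB·AA·CAB·CB·AA·CAB·CB·CAB·CAB·AA·CB·CAB·CAB·AA·CAB·CB·AA·CB·CAB·CAB·AA·CAB·CB·AA·CB·AA·CAB·CB·AA·CAB·CB·CAB·CAB·AA·CAB·CB·AA·CB·CAB·CAB·AA·CB·AA·CAB·CB·AA·CAB·CB·CAB·CAB·AA·CB·AA·CAB·CB·AA·CAB·CB·CAB·CAB·AA·CAB·CB·AA·CB·CAB·CAB·AA·CB·AA·CAB·CB·AA·CAB·CB·CAB·CAB·AA·CAB·CB·AA·CB·CAB·CAB·AA·CB
    A ↦ CAB
    B ↦ CB
    C ↦ AA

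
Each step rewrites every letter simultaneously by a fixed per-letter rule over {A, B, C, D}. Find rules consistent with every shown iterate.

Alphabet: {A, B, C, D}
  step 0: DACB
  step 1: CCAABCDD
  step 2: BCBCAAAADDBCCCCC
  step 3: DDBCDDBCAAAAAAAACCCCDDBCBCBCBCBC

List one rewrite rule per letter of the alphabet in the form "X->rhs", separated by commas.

  step 2 ⇒ step 3: BCBCAAAADDBCCCCC ⇒ DD·BC·DD·BC·AA·AA·AA·AA·CC·CC·DD·BC·BC·BC·BC·BC
    A ↦ AA
    B ↦ DD
    C ↦ BC
    D ↦ CC

A->AA, B->DD, C->BC, D->CC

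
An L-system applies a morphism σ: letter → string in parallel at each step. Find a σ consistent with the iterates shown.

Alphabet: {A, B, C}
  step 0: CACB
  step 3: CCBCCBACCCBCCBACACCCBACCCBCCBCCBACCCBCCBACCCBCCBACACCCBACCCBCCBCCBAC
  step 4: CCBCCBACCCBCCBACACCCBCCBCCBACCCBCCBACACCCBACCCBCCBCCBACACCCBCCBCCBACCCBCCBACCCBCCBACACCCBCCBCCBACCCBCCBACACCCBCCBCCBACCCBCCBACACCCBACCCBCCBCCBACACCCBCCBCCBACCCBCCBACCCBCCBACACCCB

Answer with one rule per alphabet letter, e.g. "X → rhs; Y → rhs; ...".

  step 3 ⇒ step 4: CCBCCBACCCBCCBACACCCBACCCBCCBCCBACCCBCCBACCCBCCBACACCCBACCCBCCBCCBAC ⇒ CCB·CCB·AC·CCB·CCB·AC·AC·CCB·CCB·CCB·AC·CCB·CCB·AC·AC·CCB·AC·CCB·CCB·CCB·AC·AC·CCB·CCB·CCB·AC·CCB·CCB·AC·CCB·CCB·AC·AC·CCB·CCB·CCB·AC·CCB·CCB·AC·AC·CCB·CCB·CCB·AC·CCB·CCB·AC·AC·CCB·AC·CCB·CCB·CCB·AC·AC·CCB·CCB·CCB·AC·CCB·CCB·AC·CCB·CCB·AC·AC·CCB
    A ↦ AC
    B ↦ AC
    C ↦ CCB

A->AC, B->AC, C->CCB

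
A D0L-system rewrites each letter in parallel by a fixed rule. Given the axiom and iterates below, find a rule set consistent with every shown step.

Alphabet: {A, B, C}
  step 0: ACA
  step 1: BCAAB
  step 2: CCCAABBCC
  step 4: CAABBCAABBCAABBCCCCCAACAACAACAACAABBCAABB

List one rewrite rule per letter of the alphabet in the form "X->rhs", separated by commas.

  step 1 ⇒ step 2: BCAAB ⇒ CC·CAA·B·B·CC
    A ↦ B
    B ↦ CC
    C ↦ CAA

A->B, B->CC, C->CAA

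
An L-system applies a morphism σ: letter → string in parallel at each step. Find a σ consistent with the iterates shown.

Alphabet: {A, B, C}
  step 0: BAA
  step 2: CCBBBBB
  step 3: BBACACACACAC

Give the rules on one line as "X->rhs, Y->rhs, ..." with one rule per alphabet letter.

  step 2 ⇒ step 3: CCBBBBB ⇒ B·B·AC·AC·AC·AC·AC
    B ↦ AC
    C ↦ B
    A ↦ CC  (constrained at step 0)

A->CC, B->AC, C->B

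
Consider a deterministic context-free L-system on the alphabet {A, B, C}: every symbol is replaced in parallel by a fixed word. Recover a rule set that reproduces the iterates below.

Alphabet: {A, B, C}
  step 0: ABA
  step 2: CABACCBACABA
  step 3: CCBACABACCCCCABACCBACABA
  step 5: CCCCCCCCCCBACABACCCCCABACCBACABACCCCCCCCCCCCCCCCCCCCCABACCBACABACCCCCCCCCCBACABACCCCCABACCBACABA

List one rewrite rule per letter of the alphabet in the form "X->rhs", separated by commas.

A->BA, B->CA, C->CC

  step 2 ⇒ step 3: CABACCBACABA ⇒ CC·BA·CA·BA·CC·CC·CA·BA·CC·BA·CA·BA
    A ↦ BA
    B ↦ CA
    C ↦ CC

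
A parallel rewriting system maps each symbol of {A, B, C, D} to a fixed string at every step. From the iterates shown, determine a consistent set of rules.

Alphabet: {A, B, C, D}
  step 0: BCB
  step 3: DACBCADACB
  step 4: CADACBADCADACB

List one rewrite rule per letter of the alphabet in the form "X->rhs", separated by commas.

A->D, B->CB, C->A, D->CA

  step 3 ⇒ step 4: DACBCADACB ⇒ CA·D·A·CB·A·D·CA·D·A·CB
    A ↦ D
    B ↦ CB
    C ↦ A
    D ↦ CA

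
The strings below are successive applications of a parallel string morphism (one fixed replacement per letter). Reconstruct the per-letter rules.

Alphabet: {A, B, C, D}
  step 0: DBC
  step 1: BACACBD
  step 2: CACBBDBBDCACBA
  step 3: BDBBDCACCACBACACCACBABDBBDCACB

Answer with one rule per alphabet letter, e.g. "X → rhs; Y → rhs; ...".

A->B, B->CAC, C->BD, D->BA

  step 2 ⇒ step 3: CACBBDBBDCACBA ⇒ BD·B·BD·CAC·CAC·BA·CAC·CAC·BA·BD·B·BD·CAC·B
    A ↦ B
    B ↦ CAC
    C ↦ BD
    D ↦ BA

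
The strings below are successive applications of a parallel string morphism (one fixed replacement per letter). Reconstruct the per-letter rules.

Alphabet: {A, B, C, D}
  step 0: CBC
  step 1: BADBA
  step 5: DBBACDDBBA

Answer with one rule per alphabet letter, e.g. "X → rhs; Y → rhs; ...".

  step 0 ⇒ step 1: CBC ⇒ BA·D·BA
    B ↦ D
    C ↦ BA
    A ↦ B  (constrained at step 1)
    D ↦ C  (constrained at step 1)

A->B, B->D, C->BA, D->C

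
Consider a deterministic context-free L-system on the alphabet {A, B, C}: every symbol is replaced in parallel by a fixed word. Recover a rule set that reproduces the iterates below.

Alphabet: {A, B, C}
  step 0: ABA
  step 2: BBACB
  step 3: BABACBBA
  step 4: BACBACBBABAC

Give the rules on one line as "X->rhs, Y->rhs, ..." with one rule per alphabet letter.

A->C, B->BA, C->B

  step 3 ⇒ step 4: BABACBBA ⇒ BA·C·BA·C·B·BA·BA·C
    A ↦ C
    B ↦ BA
    C ↦ B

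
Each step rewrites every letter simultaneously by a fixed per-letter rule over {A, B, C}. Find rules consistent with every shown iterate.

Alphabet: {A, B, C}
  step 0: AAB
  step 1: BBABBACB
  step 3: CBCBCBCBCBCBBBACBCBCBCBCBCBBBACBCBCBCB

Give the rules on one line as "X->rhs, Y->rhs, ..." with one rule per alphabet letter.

  step 0 ⇒ step 1: AAB ⇒ BBA·BBA·CB
    A ↦ BBA
    B ↦ CB
    C ↦ CB  (constrained at step 1)

A->BBA, B->CB, C->CB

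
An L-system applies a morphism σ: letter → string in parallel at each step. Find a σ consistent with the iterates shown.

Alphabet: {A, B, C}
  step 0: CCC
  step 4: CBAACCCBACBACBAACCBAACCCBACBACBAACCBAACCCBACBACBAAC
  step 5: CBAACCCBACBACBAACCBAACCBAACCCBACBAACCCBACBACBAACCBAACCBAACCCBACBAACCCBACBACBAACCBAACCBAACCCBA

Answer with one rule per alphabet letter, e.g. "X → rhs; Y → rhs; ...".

A->C, B->A, C->CBA

  step 4 ⇒ step 5: CBAACCCBACBACBAACCBAACCCBACBACBAACCBAACCCBACBACBAAC ⇒ CBA·A·C·C·CBA·CBA·CBA·A·C·CBA·A·C·CBA·A·C·C·CBA·CBA·A·C·C·CBA·CBA·CBA·A·C·CBA·A·C·CBA·A·C·C·CBA·CBA·A·C·C·CBA·CBA·CBA·A·C·CBA·A·C·CBA·A·C·C·CBA
    A ↦ C
    B ↦ A
    C ↦ CBA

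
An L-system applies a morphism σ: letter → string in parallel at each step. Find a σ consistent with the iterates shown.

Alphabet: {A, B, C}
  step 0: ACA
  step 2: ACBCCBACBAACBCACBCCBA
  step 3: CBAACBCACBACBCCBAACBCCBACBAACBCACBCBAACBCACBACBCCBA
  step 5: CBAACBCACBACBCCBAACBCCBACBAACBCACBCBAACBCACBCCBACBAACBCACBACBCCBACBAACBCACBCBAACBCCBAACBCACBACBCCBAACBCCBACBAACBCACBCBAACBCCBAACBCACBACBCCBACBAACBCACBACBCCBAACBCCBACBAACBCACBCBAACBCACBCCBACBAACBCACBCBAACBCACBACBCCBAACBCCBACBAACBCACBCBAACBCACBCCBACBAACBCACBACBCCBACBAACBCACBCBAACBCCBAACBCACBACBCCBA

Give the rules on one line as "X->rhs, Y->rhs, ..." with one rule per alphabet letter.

  step 2 ⇒ step 3: ACBCCBACBAACBCACBCCBA ⇒ CBA·ACB·C·ACB·ACB·C·CBA·ACB·C·CBA·CBA·ACB·C·ACB·CBA·ACB·C·ACB·ACB·C·CBA
    A ↦ CBA
    B ↦ C
    C ↦ ACB

A->CBA, B->C, C->ACB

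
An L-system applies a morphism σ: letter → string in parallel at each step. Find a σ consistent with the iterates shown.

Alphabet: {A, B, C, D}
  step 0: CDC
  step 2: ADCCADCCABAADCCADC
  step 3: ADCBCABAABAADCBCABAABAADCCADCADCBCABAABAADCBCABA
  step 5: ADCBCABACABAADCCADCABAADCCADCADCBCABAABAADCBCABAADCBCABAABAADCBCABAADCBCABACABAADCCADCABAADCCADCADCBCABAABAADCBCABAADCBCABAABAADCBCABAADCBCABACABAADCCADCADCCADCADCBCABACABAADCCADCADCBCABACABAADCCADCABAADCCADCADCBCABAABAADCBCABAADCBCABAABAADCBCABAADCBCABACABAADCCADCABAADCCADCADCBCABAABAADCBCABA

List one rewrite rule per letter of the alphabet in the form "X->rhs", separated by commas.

  step 2 ⇒ step 3: ADCCADCCABAADCCADC ⇒ ADC·BC·ABA·ABA·ADC·BC·ABA·ABA·ADC·C·ADC·ADC·BC·ABA·ABA·ADC·BC·ABA
    A ↦ ADC
    B ↦ C
    C ↦ ABA
    D ↦ BC

A->ADC, B->C, C->ABA, D->BC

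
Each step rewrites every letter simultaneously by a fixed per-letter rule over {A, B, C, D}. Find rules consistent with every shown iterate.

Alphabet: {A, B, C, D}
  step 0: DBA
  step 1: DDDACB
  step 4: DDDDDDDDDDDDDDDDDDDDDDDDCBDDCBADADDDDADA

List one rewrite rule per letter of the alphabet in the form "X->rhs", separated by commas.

  step 0 ⇒ step 1: DBA ⇒ DD·DA·CB
    A ↦ CB
    B ↦ DA
    D ↦ DD
    C ↦ A  (constrained at step 1)

A->CB, B->DA, C->A, D->DD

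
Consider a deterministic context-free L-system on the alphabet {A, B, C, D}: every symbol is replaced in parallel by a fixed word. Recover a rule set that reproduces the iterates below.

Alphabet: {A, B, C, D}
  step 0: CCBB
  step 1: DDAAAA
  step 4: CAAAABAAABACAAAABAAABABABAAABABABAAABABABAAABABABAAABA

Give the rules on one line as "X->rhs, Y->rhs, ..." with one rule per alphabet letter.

A->BA, B->AA, C->D, D->CAA

  step 0 ⇒ step 1: CCBB ⇒ D·D·AA·AA
    B ↦ AA
    C ↦ D
    A ↦ BA  (constrained at step 1)
    D ↦ CAA  (constrained at step 1)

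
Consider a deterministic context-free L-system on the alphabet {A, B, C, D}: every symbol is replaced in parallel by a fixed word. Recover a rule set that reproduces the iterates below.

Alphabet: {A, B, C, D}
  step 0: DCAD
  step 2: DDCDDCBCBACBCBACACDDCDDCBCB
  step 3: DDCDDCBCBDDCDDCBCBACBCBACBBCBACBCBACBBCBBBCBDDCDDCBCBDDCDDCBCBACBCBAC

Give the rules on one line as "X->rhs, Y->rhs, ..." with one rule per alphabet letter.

  step 2 ⇒ step 3: DDCDDCBCBACBCBACACDDCDDCBCB ⇒ DDC·DDC·BCB·DDC·DDC·BCB·AC·BCB·AC·B·BCB·AC·BCB·AC·B·BCB·B·BCB·DDC·DDC·BCB·DDC·DDC·BCB·AC·BCB·AC
    A ↦ B
    B ↦ AC
    C ↦ BCB
    D ↦ DDC

A->B, B->AC, C->BCB, D->DDC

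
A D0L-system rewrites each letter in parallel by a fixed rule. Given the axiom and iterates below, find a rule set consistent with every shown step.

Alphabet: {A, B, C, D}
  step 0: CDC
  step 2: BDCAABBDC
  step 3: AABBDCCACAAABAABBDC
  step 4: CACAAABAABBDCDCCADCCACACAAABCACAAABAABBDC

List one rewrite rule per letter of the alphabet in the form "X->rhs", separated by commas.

A->CA, B->AAB, C->DC, D->B

  step 3 ⇒ step 4: AABBDCCACAAABAABBDC ⇒ CA·CA·AAB·AAB·B·DC·DC·CA·DC·CA·CA·CA·AAB·CA·CA·AAB·AAB·B·DC
    A ↦ CA
    B ↦ AAB
    C ↦ DC
    D ↦ B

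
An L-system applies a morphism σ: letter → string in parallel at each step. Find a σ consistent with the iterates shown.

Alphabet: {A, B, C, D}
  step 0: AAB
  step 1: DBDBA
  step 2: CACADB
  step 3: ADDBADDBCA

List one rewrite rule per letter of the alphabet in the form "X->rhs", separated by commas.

A->DB, B->A, C->AD, D->C

  step 2 ⇒ step 3: CACADB ⇒ AD·DB·AD·DB·C·A
    A ↦ DB
    B ↦ A
    C ↦ AD
    D ↦ C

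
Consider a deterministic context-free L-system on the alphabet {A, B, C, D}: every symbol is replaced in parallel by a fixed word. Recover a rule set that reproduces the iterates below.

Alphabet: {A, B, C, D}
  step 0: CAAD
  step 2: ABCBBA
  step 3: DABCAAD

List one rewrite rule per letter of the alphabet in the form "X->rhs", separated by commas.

A->D, B->A, C->BC, D->B

  step 2 ⇒ step 3: ABCBBA ⇒ D·A·BC·A·A·D
    A ↦ D
    B ↦ A
    C ↦ BC
    D ↦ B  (constrained at step 0)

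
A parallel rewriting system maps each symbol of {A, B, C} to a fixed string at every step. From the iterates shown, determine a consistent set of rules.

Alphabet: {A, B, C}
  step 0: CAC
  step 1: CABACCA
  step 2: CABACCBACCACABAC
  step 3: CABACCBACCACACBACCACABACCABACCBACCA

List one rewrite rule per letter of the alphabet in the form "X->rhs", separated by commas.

A->BAC, B->C, C->CA

  step 2 ⇒ step 3: CABACCBACCACABAC ⇒ CA·BAC·C·BAC·CA·CA·C·BAC·CA·CA·BAC·CA·BAC·C·BAC·CA
    A ↦ BAC
    B ↦ C
    C ↦ CA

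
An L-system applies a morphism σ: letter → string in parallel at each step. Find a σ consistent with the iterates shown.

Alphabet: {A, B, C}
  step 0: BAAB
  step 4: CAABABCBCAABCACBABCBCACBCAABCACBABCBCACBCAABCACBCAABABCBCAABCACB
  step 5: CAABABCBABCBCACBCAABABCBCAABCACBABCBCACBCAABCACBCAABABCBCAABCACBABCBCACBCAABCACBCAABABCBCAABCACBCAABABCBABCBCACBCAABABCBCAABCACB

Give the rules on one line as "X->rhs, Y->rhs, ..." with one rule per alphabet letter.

  step 4 ⇒ step 5: CAABABCBCAABCACBABCBCACBCAABCACBABCBCACBCAABCACBCAABABCBCAABCACB ⇒ CA·AB·AB·CB·AB·CB·CA·CB·CA·AB·AB·CB·CA·AB·CA·CB·AB·CB·CA·CB·CA·AB·CA·CB·CA·AB·AB·CB·CA·AB·CA·CB·AB·CB·CA·CB·CA·AB·CA·CB·CA·AB·AB·CB·CA·AB·CA·CB·CA·AB·AB·CB·AB·CB·CA·CB·CA·AB·AB·CB·CA·AB·CA·CB
    A ↦ AB
    B ↦ CB
    C ↦ CA

A->AB, B->CB, C->CA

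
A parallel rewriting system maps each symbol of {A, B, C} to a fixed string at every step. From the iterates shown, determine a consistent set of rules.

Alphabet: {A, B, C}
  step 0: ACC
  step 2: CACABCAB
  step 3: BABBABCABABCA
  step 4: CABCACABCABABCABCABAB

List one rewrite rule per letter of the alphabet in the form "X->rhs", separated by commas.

A->B, B->CA, C->BA

  step 3 ⇒ step 4: BABBABCABABCA ⇒ CA·B·CA·CA·B·CA·BA·B·CA·B·CA·BA·B
    A ↦ B
    B ↦ CA
    C ↦ BA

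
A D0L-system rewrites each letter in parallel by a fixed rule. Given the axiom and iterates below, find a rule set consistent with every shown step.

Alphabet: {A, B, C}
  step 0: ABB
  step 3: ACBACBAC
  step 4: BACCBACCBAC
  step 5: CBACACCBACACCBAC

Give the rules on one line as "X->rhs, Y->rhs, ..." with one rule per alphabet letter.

A->B, B->C, C->AC

  step 4 ⇒ step 5: BACCBACCBAC ⇒ C·B·AC·AC·C·B·AC·AC·C·B·AC
    A ↦ B
    B ↦ C
    C ↦ AC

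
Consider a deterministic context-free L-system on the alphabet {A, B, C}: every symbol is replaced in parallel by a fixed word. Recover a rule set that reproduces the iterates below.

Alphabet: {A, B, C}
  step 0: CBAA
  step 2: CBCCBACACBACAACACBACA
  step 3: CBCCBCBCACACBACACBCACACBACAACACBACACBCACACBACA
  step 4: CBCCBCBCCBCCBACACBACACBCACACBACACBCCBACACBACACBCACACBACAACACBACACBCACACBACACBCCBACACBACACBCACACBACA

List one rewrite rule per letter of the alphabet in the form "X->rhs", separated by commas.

  step 3 ⇒ step 4: CBCCBCBCACACBACACBCACACBACAACACBACACBCACACBACA ⇒ CB·C·CB·CB·C·CB·C·CB·ACA·CB·ACA·CB·C·ACA·CB·ACA·CB·C·CB·ACA·CB·ACA·CB·C·ACA·CB·ACA·ACA·CB·ACA·CB·C·ACA·CB·ACA·CB·C·CB·ACA·CB·ACA·CB·C·ACA·CB·ACA
    A ↦ ACA
    B ↦ C
    C ↦ CB

A->ACA, B->C, C->CB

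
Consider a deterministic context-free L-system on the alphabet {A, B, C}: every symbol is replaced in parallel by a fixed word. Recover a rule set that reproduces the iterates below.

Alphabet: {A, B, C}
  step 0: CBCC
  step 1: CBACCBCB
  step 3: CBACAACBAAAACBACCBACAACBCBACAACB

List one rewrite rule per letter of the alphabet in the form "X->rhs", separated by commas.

A->AA, B->AC, C->CB

  step 0 ⇒ step 1: CBCC ⇒ CB·AC·CB·CB
    B ↦ AC
    C ↦ CB
    A ↦ AA  (constrained at step 1)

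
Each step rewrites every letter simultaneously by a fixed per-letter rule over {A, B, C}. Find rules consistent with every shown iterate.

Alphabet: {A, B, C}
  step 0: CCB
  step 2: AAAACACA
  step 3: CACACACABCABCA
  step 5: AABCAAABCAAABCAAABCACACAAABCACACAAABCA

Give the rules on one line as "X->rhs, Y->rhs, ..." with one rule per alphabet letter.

A->CA, B->AA, C->B

  step 2 ⇒ step 3: AAAACACA ⇒ CA·CA·CA·CA·B·CA·B·CA
    A ↦ CA
    C ↦ B
    B ↦ AA  (constrained at step 0)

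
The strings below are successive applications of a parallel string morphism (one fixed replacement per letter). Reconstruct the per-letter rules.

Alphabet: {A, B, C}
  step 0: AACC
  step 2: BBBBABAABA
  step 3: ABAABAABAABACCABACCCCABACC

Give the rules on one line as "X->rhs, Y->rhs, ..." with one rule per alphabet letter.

A->CC, B->ABA, C->B

  step 2 ⇒ step 3: BBBBABAABA ⇒ ABA·ABA·ABA·ABA·CC·ABA·CC·CC·ABA·CC
    A ↦ CC
    B ↦ ABA
    C ↦ B  (constrained at step 0)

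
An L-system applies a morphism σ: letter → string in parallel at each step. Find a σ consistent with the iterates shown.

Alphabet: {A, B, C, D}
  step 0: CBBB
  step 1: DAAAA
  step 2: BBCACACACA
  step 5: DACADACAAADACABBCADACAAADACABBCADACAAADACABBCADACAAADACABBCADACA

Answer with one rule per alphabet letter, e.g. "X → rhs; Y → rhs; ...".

A->CA, B->A, C->DA, D->BB

  step 1 ⇒ step 2: DAAAA ⇒ BB·CA·CA·CA·CA
    A ↦ CA
    D ↦ BB
  step 0 ⇒ step 1: CBBB ⇒ DA·A·A·A
    B ↦ A
  step 0 ⇒ step 1: CBBB ⇒ DA·A·A·A
    C ↦ DA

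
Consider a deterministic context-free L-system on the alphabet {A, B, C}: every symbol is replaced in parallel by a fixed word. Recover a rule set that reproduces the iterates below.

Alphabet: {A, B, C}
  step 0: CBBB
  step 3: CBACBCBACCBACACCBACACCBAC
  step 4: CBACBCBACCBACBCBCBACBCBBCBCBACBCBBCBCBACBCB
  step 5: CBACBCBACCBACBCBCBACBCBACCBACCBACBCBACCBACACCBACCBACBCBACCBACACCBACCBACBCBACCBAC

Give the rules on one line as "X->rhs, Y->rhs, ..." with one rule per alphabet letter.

A->B, B->AC, C->CB

  step 4 ⇒ step 5: CBACBCBACCBACBCBCBACBCBBCBCBACBCBBCBCBACBCB ⇒ CB·AC·B·CB·AC·CB·AC·B·CB·CB·AC·B·CB·AC·CB·AC·CB·AC·B·CB·AC·CB·AC·AC·CB·AC·CB·AC·B·CB·AC·CB·AC·AC·CB·AC·CB·AC·B·CB·AC·CB·AC
    A ↦ B
    B ↦ AC
    C ↦ CB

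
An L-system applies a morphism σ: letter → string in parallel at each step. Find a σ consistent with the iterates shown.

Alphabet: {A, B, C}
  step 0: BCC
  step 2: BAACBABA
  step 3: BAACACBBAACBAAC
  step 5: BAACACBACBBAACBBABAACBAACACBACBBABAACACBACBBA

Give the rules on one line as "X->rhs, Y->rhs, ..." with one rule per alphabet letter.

A->AC, B->BA, C->B

  step 2 ⇒ step 3: BAACBABA ⇒ BA·AC·AC·B·BA·AC·BA·AC
    A ↦ AC
    B ↦ BA
    C ↦ B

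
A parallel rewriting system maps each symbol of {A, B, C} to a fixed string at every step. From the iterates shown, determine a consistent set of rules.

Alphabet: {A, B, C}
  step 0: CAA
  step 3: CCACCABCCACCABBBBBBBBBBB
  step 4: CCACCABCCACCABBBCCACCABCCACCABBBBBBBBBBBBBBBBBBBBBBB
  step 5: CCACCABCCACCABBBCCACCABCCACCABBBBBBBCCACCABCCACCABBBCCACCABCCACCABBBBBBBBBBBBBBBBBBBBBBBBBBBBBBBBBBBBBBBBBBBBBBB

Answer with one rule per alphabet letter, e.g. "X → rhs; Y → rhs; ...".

  step 4 ⇒ step 5: CCACCABCCACCABBBCCACCABCCACCABBBBBBBBBBBBBBBBBBBBBBB ⇒ CCA·CCA·B·CCA·CCA·B·BB·CCA·CCA·B·CCA·CCA·B·BB·BB·BB·CCA·CCA·B·CCA·CCA·B·BB·CCA·CCA·B·CCA·CCA·B·BB·BB·BB·BB·BB·BB·BB·BB·BB·BB·BB·BB·BB·BB·BB·BB·BB·BB·BB·BB·BB·BB·BB
    A ↦ B
    B ↦ BB
    C ↦ CCA

A->B, B->BB, C->CCA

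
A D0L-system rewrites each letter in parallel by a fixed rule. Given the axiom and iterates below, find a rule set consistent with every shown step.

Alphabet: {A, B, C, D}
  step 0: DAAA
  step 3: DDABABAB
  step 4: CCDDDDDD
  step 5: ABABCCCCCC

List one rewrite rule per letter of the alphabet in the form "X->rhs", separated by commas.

A->D, B->D, C->AB, D->C

  step 4 ⇒ step 5: CCDDDDDD ⇒ AB·AB·C·C·C·C·C·C
    C ↦ AB
    D ↦ C
  step 3 ⇒ step 4: DDABABAB ⇒ C·C·D·D·D·D·D·D
    A ↦ D
  step 3 ⇒ step 4: DDABABAB ⇒ C·C·D·D·D·D·D·D
    B ↦ D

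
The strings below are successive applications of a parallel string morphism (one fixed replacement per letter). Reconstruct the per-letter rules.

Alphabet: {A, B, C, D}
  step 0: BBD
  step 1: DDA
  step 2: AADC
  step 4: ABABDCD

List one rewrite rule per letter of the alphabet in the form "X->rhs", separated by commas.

  step 1 ⇒ step 2: DDA ⇒ A·A·DC
    A ↦ DC
    D ↦ A
  step 0 ⇒ step 1: BBD ⇒ D·D·A
    B ↦ D
    C ↦ B  (constrained at step 2)

A->DC, B->D, C->B, D->A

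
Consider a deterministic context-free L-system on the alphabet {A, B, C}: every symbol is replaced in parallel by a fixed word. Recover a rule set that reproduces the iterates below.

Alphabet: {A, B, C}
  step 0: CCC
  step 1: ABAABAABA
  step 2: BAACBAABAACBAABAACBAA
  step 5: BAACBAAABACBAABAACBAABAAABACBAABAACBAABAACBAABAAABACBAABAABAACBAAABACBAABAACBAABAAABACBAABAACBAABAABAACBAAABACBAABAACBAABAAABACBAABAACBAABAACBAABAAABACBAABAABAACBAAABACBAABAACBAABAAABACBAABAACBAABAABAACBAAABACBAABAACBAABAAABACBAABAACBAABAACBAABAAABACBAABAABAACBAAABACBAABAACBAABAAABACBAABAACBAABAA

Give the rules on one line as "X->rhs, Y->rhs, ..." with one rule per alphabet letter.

A->BAA, B->C, C->ABA

  step 1 ⇒ step 2: ABAABAABA ⇒ BAA·C·BAA·BAA·C·BAA·BAA·C·BAA
    A ↦ BAA
    B ↦ C
  step 0 ⇒ step 1: CCC ⇒ ABA·ABA·ABA
    C ↦ ABA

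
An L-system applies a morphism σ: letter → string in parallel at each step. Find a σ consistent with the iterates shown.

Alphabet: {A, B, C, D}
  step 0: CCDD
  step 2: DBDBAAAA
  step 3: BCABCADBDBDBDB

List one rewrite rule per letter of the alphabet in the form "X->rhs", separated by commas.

  step 2 ⇒ step 3: DBDBAAAA ⇒ BC·A·BC·A·DB·DB·DB·DB
    A ↦ DB
    B ↦ A
    D ↦ BC
    C ↦ A  (constrained at step 0)

A->DB, B->A, C->A, D->BC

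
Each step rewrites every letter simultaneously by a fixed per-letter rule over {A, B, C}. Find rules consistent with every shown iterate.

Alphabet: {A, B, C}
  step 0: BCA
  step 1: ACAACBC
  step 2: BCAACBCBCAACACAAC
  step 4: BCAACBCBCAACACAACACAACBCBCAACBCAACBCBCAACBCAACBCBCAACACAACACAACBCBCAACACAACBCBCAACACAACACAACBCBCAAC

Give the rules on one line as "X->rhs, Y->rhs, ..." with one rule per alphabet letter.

  step 1 ⇒ step 2: ACAACBC ⇒ BC·AAC·BC·BC·AAC·AC·AAC
    A ↦ BC
    B ↦ AC
    C ↦ AAC

A->BC, B->AC, C->AAC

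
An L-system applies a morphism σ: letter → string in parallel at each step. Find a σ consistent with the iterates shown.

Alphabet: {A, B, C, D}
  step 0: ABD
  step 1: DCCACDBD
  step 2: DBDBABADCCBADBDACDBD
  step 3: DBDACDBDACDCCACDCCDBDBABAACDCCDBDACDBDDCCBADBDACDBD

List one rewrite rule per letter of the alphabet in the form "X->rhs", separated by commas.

A->DCC, B->AC, C->BA, D->DBD

  step 2 ⇒ step 3: DBDBABADCCBADBDACDBD ⇒ DBD·AC·DBD·AC·DCC·AC·DCC·DBD·BA·BA·AC·DCC·DBD·AC·DBD·DCC·BA·DBD·AC·DBD
    A ↦ DCC
    B ↦ AC
    C ↦ BA
    D ↦ DBD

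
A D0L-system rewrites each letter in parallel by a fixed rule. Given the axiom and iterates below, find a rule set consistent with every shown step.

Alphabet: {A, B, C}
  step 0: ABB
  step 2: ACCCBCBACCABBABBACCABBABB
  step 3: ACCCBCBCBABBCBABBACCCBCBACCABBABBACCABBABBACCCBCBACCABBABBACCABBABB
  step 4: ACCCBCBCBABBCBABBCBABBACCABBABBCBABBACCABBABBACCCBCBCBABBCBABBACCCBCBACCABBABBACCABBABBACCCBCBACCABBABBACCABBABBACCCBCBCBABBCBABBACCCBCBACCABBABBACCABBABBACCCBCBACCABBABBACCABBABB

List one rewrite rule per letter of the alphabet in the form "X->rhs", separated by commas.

  step 3 ⇒ step 4: ACCCBCBCBABBCBABBACCCBCBACCABBABBACCABBABBACCCBCBACCABBABBACCABBABB ⇒ ACC·CB·CB·CB·ABB·CB·ABB·CB·ABB·ACC·ABB·ABB·CB·ABB·ACC·ABB·ABB·ACC·CB·CB·CB·ABB·CB·ABB·ACC·CB·CB·ACC·ABB·ABB·ACC·ABB·ABB·ACC·CB·CB·ACC·ABB·ABB·ACC·ABB·ABB·ACC·CB·CB·CB·ABB·CB·ABB·ACC·CB·CB·ACC·ABB·ABB·ACC·ABB·ABB·ACC·CB·CB·ACC·ABB·ABB·ACC·ABB·ABB
    A ↦ ACC
    B ↦ ABB
    C ↦ CB

A->ACC, B->ABB, C->CB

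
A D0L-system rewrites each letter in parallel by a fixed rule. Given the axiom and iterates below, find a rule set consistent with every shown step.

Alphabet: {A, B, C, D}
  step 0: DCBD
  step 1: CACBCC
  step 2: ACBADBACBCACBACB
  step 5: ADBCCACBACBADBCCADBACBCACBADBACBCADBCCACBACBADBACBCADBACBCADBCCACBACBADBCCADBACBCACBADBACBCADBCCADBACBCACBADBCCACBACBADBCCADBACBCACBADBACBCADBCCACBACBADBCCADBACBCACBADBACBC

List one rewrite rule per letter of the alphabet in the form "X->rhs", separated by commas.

A->ADB, B->C, C->ACB, D->C

  step 1 ⇒ step 2: CACBCC ⇒ ACB·ADB·ACB·C·ACB·ACB
    A ↦ ADB
    B ↦ C
    C ↦ ACB
  step 0 ⇒ step 1: DCBD ⇒ C·ACB·C·C
    D ↦ C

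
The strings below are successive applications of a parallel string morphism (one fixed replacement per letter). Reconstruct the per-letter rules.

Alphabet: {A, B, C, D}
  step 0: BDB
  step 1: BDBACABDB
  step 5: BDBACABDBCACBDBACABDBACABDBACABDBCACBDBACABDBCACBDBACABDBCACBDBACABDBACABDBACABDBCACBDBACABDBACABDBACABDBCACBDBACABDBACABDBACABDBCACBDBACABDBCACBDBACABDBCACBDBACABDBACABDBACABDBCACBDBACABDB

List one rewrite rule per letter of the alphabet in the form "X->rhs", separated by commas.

  step 0 ⇒ step 1: BDB ⇒ BDB·ACA·BDB
    B ↦ BDB
    D ↦ ACA
    A ↦ C  (constrained at step 1)
    C ↦ A  (constrained at step 1)

A->C, B->BDB, C->A, D->ACA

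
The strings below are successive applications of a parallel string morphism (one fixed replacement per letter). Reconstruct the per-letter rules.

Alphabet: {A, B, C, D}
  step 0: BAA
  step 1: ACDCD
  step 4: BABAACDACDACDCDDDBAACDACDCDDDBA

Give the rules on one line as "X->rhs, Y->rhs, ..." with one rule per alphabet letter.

A->CD, B->A, C->DD, D->BA

  step 0 ⇒ step 1: BAA ⇒ A·CD·CD
    A ↦ CD
    B ↦ A
    C ↦ DD  (constrained at step 1)
    D ↦ BA  (constrained at step 1)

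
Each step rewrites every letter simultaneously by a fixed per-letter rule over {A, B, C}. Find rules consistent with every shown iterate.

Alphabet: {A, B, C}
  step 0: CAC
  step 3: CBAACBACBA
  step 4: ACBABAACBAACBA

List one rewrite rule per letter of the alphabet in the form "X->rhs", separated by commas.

  step 3 ⇒ step 4: CBAACBACBA ⇒ A·C·BA·BA·A·C·BA·A·C·BA
    A ↦ BA
    B ↦ C
    C ↦ A

A->BA, B->C, C->A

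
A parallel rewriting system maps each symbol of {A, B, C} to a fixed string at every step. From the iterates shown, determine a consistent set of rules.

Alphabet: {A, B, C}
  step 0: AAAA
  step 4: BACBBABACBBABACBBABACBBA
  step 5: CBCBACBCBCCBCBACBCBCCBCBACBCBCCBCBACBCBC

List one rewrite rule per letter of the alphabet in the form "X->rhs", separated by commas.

A->C, B->CB, C->BA

  step 4 ⇒ step 5: BACBBABACBBABACBBABACBBA ⇒ CB·C·BA·CB·CB·C·CB·C·BA·CB·CB·C·CB·C·BA·CB·CB·C·CB·C·BA·CB·CB·C
    A ↦ C
    B ↦ CB
    C ↦ BA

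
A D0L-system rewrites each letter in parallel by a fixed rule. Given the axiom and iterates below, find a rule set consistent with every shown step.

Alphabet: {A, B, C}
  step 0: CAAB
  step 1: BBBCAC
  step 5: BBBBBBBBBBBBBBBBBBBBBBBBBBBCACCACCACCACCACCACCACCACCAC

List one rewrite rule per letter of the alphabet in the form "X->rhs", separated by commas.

A->B, B->CAC, C->B

  step 0 ⇒ step 1: CAAB ⇒ B·B·B·CAC
    A ↦ B
    B ↦ CAC
    C ↦ B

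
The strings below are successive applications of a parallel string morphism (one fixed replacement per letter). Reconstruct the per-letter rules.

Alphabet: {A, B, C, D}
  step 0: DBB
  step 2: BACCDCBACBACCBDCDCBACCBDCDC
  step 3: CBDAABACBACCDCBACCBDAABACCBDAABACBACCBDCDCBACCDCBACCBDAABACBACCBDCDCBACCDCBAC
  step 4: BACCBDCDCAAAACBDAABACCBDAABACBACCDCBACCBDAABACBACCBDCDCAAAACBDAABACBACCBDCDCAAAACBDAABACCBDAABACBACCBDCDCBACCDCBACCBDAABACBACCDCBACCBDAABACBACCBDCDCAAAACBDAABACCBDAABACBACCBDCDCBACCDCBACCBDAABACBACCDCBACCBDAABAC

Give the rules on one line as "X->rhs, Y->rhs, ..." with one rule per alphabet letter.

A->AA, B->CBD, C->BAC, D->CDC

  step 3 ⇒ step 4: CBDAABACBACCDCBACCBDAABACCBDAABACBACCBDCDCBACCDCBACCBDAABACBACCBDCDCBACCDCBAC ⇒ BAC·CBD·CDC·AA·AA·CBD·AA·BAC·CBD·AA·BAC·BAC·CDC·BAC·CBD·AA·BAC·BAC·CBD·CDC·AA·AA·CBD·AA·BAC·BAC·CBD·CDC·AA·AA·CBD·AA·BAC·CBD·AA·BAC·BAC·CBD·CDC·BAC·CDC·BAC·CBD·AA·BAC·BAC·CDC·BAC·CBD·AA·BAC·BAC·CBD·CDC·AA·AA·CBD·AA·BAC·CBD·AA·BAC·BAC·CBD·CDC·BAC·CDC·BAC·CBD·AA·BAC·BAC·CDC·BAC·CBD·AA·BAC
    A ↦ AA
    B ↦ CBD
    C ↦ BAC
    D ↦ CDC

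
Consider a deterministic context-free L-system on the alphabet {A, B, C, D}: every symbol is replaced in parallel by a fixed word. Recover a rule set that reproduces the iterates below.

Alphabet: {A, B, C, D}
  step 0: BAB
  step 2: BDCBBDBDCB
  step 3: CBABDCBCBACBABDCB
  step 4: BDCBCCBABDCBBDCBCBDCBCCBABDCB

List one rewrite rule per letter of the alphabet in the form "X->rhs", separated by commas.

A->C, B->CB, C->BD, D->A

  step 3 ⇒ step 4: CBABDCBCBACBABDCB ⇒ BD·CB·C·CB·A·BD·CB·BD·CB·C·BD·CB·C·CB·A·BD·CB
    A ↦ C
    B ↦ CB
    C ↦ BD
    D ↦ A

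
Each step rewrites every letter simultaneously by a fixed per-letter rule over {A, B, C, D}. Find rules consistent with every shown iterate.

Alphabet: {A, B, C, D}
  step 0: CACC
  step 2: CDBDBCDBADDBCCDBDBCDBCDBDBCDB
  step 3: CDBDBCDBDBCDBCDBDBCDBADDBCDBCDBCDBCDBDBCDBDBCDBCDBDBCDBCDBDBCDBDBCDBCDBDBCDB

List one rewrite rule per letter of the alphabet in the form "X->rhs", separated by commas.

A->AD, B->DB, C->CDB, D->DBC

  step 2 ⇒ step 3: CDBDBCDBADDBCCDBDBCDBCDBDBCDB ⇒ CDB·DBC·DB·DBC·DB·CDB·DBC·DB·AD·DBC·DBC·DB·CDB·CDB·DBC·DB·DBC·DB·CDB·DBC·DB·CDB·DBC·DB·DBC·DB·CDB·DBC·DB
    A ↦ AD
    B ↦ DB
    C ↦ CDB
    D ↦ DBC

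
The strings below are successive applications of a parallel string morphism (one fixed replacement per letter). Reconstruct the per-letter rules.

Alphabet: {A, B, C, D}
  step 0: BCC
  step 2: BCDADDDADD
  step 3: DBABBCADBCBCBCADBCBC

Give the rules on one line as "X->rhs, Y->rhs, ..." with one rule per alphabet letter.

  step 2 ⇒ step 3: BCDADDDADD ⇒ D·BAB·BC·AD·BC·BC·BC·AD·BC·BC
    A ↦ AD
    B ↦ D
    C ↦ BAB
    D ↦ BC

A->AD, B->D, C->BAB, D->BC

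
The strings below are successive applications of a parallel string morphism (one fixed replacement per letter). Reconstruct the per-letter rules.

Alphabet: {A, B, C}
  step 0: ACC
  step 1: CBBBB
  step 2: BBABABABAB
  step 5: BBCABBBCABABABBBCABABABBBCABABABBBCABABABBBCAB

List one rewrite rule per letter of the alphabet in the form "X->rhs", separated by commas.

  step 1 ⇒ step 2: CBBBB ⇒ BB·AB·AB·AB·AB
    B ↦ AB
    C ↦ BB
  step 0 ⇒ step 1: ACC ⇒ C·BB·BB
    A ↦ C

A->C, B->AB, C->BB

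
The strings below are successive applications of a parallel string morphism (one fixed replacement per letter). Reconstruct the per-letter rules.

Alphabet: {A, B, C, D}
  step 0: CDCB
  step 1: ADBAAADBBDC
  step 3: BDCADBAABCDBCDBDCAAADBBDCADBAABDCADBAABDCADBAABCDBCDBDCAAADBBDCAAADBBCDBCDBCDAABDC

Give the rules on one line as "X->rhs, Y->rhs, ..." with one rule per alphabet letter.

  step 0 ⇒ step 1: CDCB ⇒ ADB·AA·ADB·BDC
    B ↦ BDC
    C ↦ ADB
    D ↦ AA
    A ↦ BCD  (constrained at step 1)

A->BCD, B->BDC, C->ADB, D->AA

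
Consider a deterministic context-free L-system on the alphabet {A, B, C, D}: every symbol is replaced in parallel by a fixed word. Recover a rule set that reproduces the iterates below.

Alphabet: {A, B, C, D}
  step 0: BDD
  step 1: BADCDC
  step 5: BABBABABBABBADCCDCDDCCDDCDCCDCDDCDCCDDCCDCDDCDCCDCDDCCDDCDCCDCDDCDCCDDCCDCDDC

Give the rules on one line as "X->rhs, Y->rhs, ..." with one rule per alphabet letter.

  step 0 ⇒ step 1: BDD ⇒ BA·DC·DC
    B ↦ BA
    D ↦ DC
    A ↦ B  (constrained at step 1)
    C ↦ CD  (constrained at step 1)

A->B, B->BA, C->CD, D->DC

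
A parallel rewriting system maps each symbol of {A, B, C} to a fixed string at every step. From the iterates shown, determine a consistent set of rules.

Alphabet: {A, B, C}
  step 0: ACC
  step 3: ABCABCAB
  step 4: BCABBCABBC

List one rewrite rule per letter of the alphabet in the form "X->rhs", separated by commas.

  step 3 ⇒ step 4: ABCABCAB ⇒ B·C·AB·B·C·AB·B·C
    A ↦ B
    B ↦ C
    C ↦ AB

A->B, B->C, C->AB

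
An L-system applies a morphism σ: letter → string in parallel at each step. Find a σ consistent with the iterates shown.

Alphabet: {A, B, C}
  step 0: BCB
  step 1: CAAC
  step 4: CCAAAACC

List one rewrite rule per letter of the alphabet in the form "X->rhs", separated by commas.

  step 0 ⇒ step 1: BCB ⇒ C·AA·C
    B ↦ C
    C ↦ AA
    A ↦ B  (constrained at step 1)

A->B, B->C, C->AA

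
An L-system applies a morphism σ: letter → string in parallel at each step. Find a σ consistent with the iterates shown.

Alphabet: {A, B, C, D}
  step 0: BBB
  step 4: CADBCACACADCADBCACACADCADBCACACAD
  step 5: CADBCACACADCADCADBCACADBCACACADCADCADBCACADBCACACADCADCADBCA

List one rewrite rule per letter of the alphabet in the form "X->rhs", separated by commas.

A->D, B->CA, C->CA, D->BCA

  step 4 ⇒ step 5: CADBCACACADCADBCACACADCADBCACACAD ⇒ CA·D·BCA·CA·CA·D·CA·D·CA·D·BCA·CA·D·BCA·CA·CA·D·CA·D·CA·D·BCA·CA·D·BCA·CA·CA·D·CA·D·CA·D·BCA
    A ↦ D
    B ↦ CA
    C ↦ CA
    D ↦ BCA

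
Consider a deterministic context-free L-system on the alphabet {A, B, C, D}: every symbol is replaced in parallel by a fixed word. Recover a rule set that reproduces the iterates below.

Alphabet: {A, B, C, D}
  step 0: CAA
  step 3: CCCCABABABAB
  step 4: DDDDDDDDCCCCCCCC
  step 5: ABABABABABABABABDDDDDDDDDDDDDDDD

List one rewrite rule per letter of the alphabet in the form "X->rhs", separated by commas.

A->C, B->C, C->DD, D->AB

  step 4 ⇒ step 5: DDDDDDDDCCCCCCCC ⇒ AB·AB·AB·AB·AB·AB·AB·AB·DD·DD·DD·DD·DD·DD·DD·DD
    C ↦ DD
    D ↦ AB
  step 3 ⇒ step 4: CCCCABABABAB ⇒ DD·DD·DD·DD·C·C·C·C·C·C·C·C
    A ↦ C
  step 3 ⇒ step 4: CCCCABABABAB ⇒ DD·DD·DD·DD·C·C·C·C·C·C·C·C
    B ↦ C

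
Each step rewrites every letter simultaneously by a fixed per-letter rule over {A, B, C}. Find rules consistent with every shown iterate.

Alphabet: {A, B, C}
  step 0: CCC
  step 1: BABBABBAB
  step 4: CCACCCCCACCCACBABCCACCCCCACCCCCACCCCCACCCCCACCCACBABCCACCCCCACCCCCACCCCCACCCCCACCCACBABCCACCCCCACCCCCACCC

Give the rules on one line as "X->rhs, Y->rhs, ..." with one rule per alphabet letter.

  step 0 ⇒ step 1: CCC ⇒ BAB·BAB·BAB
    C ↦ BAB
    A ↦ AC  (constrained at step 1)
    B ↦ CC  (constrained at step 1)

A->AC, B->CC, C->BAB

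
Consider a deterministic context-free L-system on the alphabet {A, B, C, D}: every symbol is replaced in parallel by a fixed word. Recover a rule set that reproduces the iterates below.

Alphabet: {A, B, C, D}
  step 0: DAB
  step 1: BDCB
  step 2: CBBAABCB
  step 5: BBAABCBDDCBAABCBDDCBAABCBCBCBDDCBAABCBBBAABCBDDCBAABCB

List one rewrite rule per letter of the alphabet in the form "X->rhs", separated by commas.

A->D, B->CB, C->AAB, D->B

  step 1 ⇒ step 2: BDCB ⇒ CB·B·AAB·CB
    B ↦ CB
    C ↦ AAB
    D ↦ B
  step 0 ⇒ step 1: DAB ⇒ B·D·CB
    A ↦ D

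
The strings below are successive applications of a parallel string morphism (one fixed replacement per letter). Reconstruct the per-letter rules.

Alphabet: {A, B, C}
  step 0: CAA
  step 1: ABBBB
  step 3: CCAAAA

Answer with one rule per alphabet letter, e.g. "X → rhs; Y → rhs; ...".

  step 0 ⇒ step 1: CAA ⇒ A·BB·BB
    A ↦ BB
    C ↦ A
    B ↦ C  (constrained at step 1)

A->BB, B->C, C->A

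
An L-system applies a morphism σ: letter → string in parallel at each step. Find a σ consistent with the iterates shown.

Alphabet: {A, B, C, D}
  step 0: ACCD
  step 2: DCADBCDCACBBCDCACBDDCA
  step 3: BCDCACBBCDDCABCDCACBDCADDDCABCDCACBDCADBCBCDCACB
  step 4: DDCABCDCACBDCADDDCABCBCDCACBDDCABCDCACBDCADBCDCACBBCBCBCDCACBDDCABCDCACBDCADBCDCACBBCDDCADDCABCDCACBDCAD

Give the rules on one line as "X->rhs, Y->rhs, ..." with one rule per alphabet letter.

A->CB, B->D, C->DCA, D->BC

  step 3 ⇒ step 4: BCDCACBBCDDCABCDCACBDCADDDCABCDCACBDCADBCBCDCACB ⇒ D·DCA·BC·DCA·CB·DCA·D·D·DCA·BC·BC·DCA·CB·D·DCA·BC·DCA·CB·DCA·D·BC·DCA·CB·BC·BC·BC·DCA·CB·D·DCA·BC·DCA·CB·DCA·D·BC·DCA·CB·BC·D·DCA·D·DCA·BC·DCA·CB·DCA·D
    A ↦ CB
    B ↦ D
    C ↦ DCA
    D ↦ BC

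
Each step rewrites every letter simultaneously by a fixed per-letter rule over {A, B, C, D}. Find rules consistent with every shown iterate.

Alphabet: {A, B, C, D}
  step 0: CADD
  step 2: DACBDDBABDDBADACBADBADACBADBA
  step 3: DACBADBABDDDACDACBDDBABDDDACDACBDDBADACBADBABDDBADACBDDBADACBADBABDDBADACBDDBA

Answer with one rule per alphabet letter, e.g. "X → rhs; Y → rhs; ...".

A->BA, B->BDD, C->DBA, D->DAC

  step 2 ⇒ step 3: DACBDDBABDDBADACBADBADACBADBA ⇒ DAC·BA·DBA·BDD·DAC·DAC·BDD·BA·BDD·DAC·DAC·BDD·BA·DAC·BA·DBA·BDD·BA·DAC·BDD·BA·DAC·BA·DBA·BDD·BA·DAC·BDD·BA
    A ↦ BA
    B ↦ BDD
    C ↦ DBA
    D ↦ DAC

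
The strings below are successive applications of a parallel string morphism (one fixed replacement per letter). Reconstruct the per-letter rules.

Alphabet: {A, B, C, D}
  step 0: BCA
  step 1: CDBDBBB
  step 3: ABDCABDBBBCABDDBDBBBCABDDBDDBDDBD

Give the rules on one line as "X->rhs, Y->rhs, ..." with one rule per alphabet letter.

A->BBB, B->C, C->DBD, D->ABD

  step 0 ⇒ step 1: BCA ⇒ C·DBD·BBB
    A ↦ BBB
    B ↦ C
    C ↦ DBD
    D ↦ ABD  (constrained at step 1)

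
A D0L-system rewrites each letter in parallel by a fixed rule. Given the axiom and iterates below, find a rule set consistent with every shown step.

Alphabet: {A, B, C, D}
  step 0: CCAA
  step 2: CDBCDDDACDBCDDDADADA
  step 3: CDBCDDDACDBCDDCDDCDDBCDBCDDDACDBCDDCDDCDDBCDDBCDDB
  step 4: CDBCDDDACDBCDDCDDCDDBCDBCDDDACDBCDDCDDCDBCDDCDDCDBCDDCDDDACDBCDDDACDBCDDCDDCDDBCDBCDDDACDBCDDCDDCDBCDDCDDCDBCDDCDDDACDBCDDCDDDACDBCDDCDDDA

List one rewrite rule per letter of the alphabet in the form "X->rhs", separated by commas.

  step 3 ⇒ step 4: CDBCDDDACDBCDDCDDCDDBCDBCDDDACDBCDDCDDCDDBCDDBCDDB ⇒ CDB·CDD·DA·CDB·CDD·CDD·CDD·B·CDB·CDD·DA·CDB·CDD·CDD·CDB·CDD·CDD·CDB·CDD·CDD·DA·CDB·CDD·DA·CDB·CDD·CDD·CDD·B·CDB·CDD·DA·CDB·CDD·CDD·CDB·CDD·CDD·CDB·CDD·CDD·DA·CDB·CDD·CDD·DA·CDB·CDD·CDD·DA
    A ↦ B
    B ↦ DA
    C ↦ CDB
    D ↦ CDD

A->B, B->DA, C->CDB, D->CDD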